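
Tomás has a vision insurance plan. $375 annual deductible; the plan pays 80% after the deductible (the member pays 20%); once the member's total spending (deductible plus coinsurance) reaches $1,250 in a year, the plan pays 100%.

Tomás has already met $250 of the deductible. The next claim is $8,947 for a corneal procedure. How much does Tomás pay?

Deductible still to meet: $375 − $250 = $125.
After the $125 deductible portion, $8,947 − $125 = $8,822 is subject to coinsurance.
Member's 20% share of $8,822 is $1,764.40.
So the member owes $125 + $1,764.40 = $1,889.40 before any cap.
That would bring total out-of-pocket to $2,139.40, past the $1,250 cap. The member is capped at $1,250 − $250 = $1,000 on this claim.

$1,000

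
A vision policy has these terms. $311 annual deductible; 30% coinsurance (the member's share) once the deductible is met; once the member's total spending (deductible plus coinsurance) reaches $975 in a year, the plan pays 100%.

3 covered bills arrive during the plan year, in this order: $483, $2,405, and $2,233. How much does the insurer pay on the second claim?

$1,792.60

Claim 1 — $483: $311 finishes the deductible; $172 goes to coinsurance; coinsurance $172 × 30% = $51.60. Member owes $362.60 (running OOP $362.60). Plan pays $483 − $362.60 = $120.40.
Claim 2 — $2,405: 30% coinsurance on $2,405 = $721.50. OOP would hit $1,084.10 > $975, so the cap limits the member to $975 − $362.60 = $612.40. Plan pays $2,405 − $612.40 = $1,792.60.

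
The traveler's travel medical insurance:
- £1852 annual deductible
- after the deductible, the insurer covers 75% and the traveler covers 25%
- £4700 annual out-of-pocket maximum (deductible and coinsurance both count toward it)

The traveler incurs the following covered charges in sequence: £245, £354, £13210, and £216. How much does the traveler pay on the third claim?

#1 (£245): fully absorbed by the deductible. Traveler pays £245; OOP now £245.
#2 (£354): fully absorbed by the deductible. Traveler owes £354 (running OOP £599).
#3 (£13210): £1253 finishes the deductible; £11957 goes to coinsurance; 25% of £11957 = £2989.25. Deductible plus coinsurance: £1253 + £2989.25 = £4242.25. Adding that to £599 gives £4841.25, past the £4700 cap; traveler pays only £4700 − £599 = £4101.

£4101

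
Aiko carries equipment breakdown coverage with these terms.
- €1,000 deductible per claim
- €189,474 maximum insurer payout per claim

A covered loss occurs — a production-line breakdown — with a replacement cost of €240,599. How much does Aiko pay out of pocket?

€51,125

After the deductible, €240,599 − €1,000 = €239,599 remains.
€239,599 exceeds the €189,474 limit, so the insurer pays the limit: €189,474.
Out of pocket: €240,599 − €189,474 = €51,125.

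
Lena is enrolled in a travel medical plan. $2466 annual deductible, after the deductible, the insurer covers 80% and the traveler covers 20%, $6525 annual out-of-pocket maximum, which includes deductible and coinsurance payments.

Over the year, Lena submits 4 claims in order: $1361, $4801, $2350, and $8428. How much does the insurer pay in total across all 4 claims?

$11579.20

Claim 1 ($1361): all of it applies to the deductible. Traveler pays $1361; OOP now $1361. Plan pays $1361 − $1361 = $0.
Claim 2 ($4801): $1105 to deductible, leaving $3696; traveler's 20% is $739.20. Traveler owes $1844.20 (running OOP $3205.20). Plan pays $4801 − $1844.20 = $2956.80.
Claim 3 ($2350): 20% coinsurance on $2350 = $470. Cost to traveler: $470. OOP to date $3675.20. Plan pays $2350 − $470 = $1880.
Claim 4 ($8428): deductible already satisfied, so traveler's share is 20% × $8428 = $1685.60. Cost to traveler: $1685.60. OOP to date $5360.80. Plan pays $8428 − $1685.60 = $6742.40.
Insurer total: $0 + $2956.80 + $1880 + $6742.40 = $11579.20.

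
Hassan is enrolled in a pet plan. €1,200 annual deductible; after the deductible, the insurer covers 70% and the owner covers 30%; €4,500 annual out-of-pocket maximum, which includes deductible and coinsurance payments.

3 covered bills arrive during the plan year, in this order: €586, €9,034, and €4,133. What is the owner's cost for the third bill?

Claim 1 — €586: all of it applies to the deductible. Owner pays €586; OOP now €586.
Claim 2 — €9,034: €614 to deductible, leaving €8,420; 30% of €8,420 = €2,526. Owner owes €3,140 (running OOP €3,726).
Claim 3 — €4,133: deductible met; 30% of €4,133 = €1,239.90. OOP would hit €4,965.90 > €4,500, so the cap limits the owner to €4,500 − €3,726 = €774.

€774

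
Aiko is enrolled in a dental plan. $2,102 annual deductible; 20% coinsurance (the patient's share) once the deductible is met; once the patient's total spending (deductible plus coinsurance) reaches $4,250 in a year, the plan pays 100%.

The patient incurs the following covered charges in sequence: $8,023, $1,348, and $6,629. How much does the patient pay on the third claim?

Bill 1, $8,023: $2,102 to deductible, leaving $5,921; 20% of $5,921 = $1,184.20. Cost to patient: $3,286.20. OOP to date $3,286.20.
Bill 2, $1,348: 20% coinsurance on $1,348 = $269.60. Cost to patient: $269.60. OOP to date $3,555.80.
Bill 3, $6,629: 20% coinsurance on $6,629 = $1,325.80. Adding that to $3,555.80 gives $4,881.60, past the $4,250 cap; patient pays only $4,250 − $3,555.80 = $694.20.

$694.20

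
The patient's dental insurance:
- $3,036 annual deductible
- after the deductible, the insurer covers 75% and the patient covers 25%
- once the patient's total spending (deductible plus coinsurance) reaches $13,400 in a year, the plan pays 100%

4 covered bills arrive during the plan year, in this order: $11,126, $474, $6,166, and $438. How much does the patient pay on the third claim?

Claim 1 — $11,126: deductible takes $3,036, $8,090 remains; 25% of $8,090 = $2,022.50. Patient owes $5,058.50 (running OOP $5,058.50).
Claim 2 — $474: 25% coinsurance on $474 = $118.50. Patient pays $118.50; OOP now $5,177.
Claim 3 — $6,166: deductible met; 25% of $6,166 = $1,541.50. Patient pays $1,541.50; OOP now $6,718.50.

$1,541.50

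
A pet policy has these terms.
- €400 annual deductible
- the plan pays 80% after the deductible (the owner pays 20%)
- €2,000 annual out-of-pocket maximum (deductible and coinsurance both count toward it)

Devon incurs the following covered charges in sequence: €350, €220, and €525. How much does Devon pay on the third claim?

Claim 1 — €350: fully absorbed by the deductible. Owner owes €350 (running OOP €350).
Claim 2 — €220: deductible takes €50, €170 remains; owner's 20% is €34. Cost to owner: €84. OOP to date €434.
Claim 3 — €525: 20% coinsurance on €525 = €105. Owner owes €105 (running OOP €539).

€105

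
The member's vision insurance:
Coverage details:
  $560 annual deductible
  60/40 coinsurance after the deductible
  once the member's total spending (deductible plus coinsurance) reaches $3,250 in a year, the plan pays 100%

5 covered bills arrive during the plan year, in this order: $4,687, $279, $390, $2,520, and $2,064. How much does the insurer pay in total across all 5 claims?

$6,690

Claim 1 ($4,687): $560 finishes the deductible; $4,127 goes to coinsurance; 40% of $4,127 = $1,650.80. Member owes $2,210.80 (running OOP $2,210.80). Plan pays $4,687 − $2,210.80 = $2,476.20.
Claim 2 ($279): 40% coinsurance on $279 = $111.60. Cost to member: $111.60. OOP to date $2,322.40. Insurer: $279 − $111.60 = $167.40.
Claim 3 ($390): deductible met; 40% of $390 = $156. Cost to member: $156. OOP to date $2,478.40. Plan pays $390 − $156 = $234.
Claim 4 ($2,520): deductible already satisfied, so member's share is 40% × $2,520 = $1,008. That would push OOP to $3,486.40, over the $3,250 cap, so member pays $3,250 − $2,478.40 = $771.60. Plan pays $2,520 − $771.60 = $1,748.40.
Claim 5 ($2,064): 40% coinsurance on $2,064 = $825.60. OOP would hit $4,075.60 > $3,250, so the cap limits the member to $3,250 − $3,250 = $0. Insurer: $2,064 − $0 = $2,064.
Insurer total = bills − member's total = $9,940 − $3,250 = $6,690.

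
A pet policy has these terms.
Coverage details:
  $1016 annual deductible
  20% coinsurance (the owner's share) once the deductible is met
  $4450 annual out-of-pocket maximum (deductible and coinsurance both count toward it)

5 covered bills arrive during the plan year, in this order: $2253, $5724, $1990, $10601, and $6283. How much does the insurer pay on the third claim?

$1592

Claim 1 ($2253): $1016 to deductible, leaving $1237; 20% of $1237 = $247.40. Owner pays $1263.40; OOP now $1263.40. Plan pays $2253 − $1263.40 = $989.60.
Claim 2 ($5724): 20% coinsurance on $5724 = $1144.80. Owner pays $1144.80; OOP now $2408.20. Plan pays $5724 − $1144.80 = $4579.20.
Claim 3 ($1990): deductible met; 20% of $1990 = $398. Cost to owner: $398. OOP to date $2806.20. Plan pays $1990 − $398 = $1592.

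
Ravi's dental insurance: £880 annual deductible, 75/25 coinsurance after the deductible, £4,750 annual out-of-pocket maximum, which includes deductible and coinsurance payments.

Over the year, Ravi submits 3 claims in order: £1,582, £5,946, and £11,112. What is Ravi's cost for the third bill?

£2,208

Claim 1 (£1,582): £880 to deductible, leaving £702; patient's 25% is £175.50. Patient pays £1,055.50; OOP now £1,055.50.
Claim 2 (£5,946): deductible met; 25% of £5,946 = £1,486.50. Patient owes £1,486.50 (running OOP £2,542).
Claim 3 (£11,112): 25% coinsurance on £11,112 = £2,778. OOP would hit £5,320 > £4,750, so the cap limits the patient to £4,750 − £2,542 = £2,208.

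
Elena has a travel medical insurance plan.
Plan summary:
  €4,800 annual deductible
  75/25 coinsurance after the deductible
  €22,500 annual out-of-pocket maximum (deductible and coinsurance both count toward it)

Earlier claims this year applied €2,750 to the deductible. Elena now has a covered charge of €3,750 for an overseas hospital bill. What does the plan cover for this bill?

€2,750 of the €4,800 deductible is already met, leaving €2,050.
The remaining €1,700 (= €3,750 − €2,050) moves to coinsurance.
25% of €1,700 = €425 falls to the traveler.
That puts the traveler's cost at €2,050 + €425 = €2,475 before any cap.
Cumulative spending €2,750 + €2,475 = €5,225 stays under the €22,500 maximum.
Insurer pays the balance: €3,750 − €2,475 = €1,275.

€1,275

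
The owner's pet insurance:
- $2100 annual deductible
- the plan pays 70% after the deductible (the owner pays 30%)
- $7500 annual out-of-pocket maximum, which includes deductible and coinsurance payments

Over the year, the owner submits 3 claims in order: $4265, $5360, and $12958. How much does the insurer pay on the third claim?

Claim 1 — $4265: deductible takes $2100, $2165 remains; coinsurance $2165 × 30% = $649.50. Owner pays $2749.50; OOP now $2749.50. Insurer: $4265 − $2749.50 = $1515.50.
Claim 2 — $5360: deductible met; 30% of $5360 = $1608. Cost to owner: $1608. OOP to date $4357.50. Plan pays $5360 − $1608 = $3752.
Claim 3 — $12958: deductible already satisfied, so owner's share is 30% × $12958 = $3887.40. OOP would hit $8244.90 > $7500, so the cap limits the owner to $7500 − $4357.50 = $3142.50. Plan pays $12958 − $3142.50 = $9815.50.

$9815.50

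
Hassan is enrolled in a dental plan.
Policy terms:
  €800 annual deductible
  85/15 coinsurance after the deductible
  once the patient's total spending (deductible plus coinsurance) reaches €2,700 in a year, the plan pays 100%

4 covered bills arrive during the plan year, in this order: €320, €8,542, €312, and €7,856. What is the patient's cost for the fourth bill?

€643.90

Bill 1, €320: fully absorbed by the deductible. Patient owes €320 (running OOP €320).
Bill 2, €8,542: €480 finishes the deductible; €8,062 goes to coinsurance; 15% of €8,062 = €1,209.30. Cost to patient: €1,689.30. OOP to date €2,009.30.
Bill 3, €312: 15% coinsurance on €312 = €46.80. Cost to patient: €46.80. OOP to date €2,056.10.
Bill 4, €7,856: deductible met; 15% of €7,856 = €1,178.40. OOP would hit €3,234.50 > €2,700, so the cap limits the patient to €2,700 − €2,056.10 = €643.90.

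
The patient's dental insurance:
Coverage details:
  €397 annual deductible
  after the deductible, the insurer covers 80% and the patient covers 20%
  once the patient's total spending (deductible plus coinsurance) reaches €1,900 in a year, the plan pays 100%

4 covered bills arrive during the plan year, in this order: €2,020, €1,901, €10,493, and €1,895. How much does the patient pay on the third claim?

€798.20

Bill 1, €2,020: deductible takes €397, €1,623 remains; 20% of €1,623 = €324.60. Patient owes €721.60 (running OOP €721.60).
Bill 2, €1,901: deductible met; 20% of €1,901 = €380.20. Patient owes €380.20 (running OOP €1,101.80).
Bill 3, €10,493: deductible already satisfied, so patient's share is 20% × €10,493 = €2,098.60. Adding that to €1,101.80 gives €3,200.40, past the €1,900 cap; patient pays only €1,900 − €1,101.80 = €798.20.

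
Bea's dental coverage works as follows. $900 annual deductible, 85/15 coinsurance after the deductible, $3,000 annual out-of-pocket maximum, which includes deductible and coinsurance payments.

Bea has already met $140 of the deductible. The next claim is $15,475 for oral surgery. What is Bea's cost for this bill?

$2,860

Deductible still to meet: $900 − $140 = $760.
That leaves $15,475 − $760 = $14,715 for coinsurance.
Patient's 15% share of $14,715 is $2,207.25.
Patient responsibility before any cap: $760 + $2,207.25 = $2,967.25.
That would bring total out-of-pocket to $3,107.25, past the $3,000 cap. The patient is capped at $3,000 − $140 = $2,860 on this claim.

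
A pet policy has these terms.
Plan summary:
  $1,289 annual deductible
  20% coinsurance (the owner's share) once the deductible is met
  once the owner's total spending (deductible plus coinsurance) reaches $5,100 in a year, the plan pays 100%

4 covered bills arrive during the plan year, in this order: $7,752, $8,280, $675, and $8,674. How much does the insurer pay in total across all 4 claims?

Claim 1 — $7,752: $1,289 to deductible, leaving $6,463; 20% of $6,463 = $1,292.60. Owner pays $2,581.60; OOP now $2,581.60. Insurer: $7,752 − $2,581.60 = $5,170.40.
Claim 2 — $8,280: deductible already satisfied, so owner's share is 20% × $8,280 = $1,656. Owner pays $1,656; OOP now $4,237.60. Plan pays $8,280 − $1,656 = $6,624.
Claim 3 — $675: deductible met; 20% of $675 = $135. Cost to owner: $135. OOP to date $4,372.60. Plan pays $675 − $135 = $540.
Claim 4 — $8,674: 20% coinsurance on $8,674 = $1,734.80. That would push OOP to $6,107.40, over the $5,100 cap, so owner pays $5,100 − $4,372.60 = $727.40. Plan pays $8,674 − $727.40 = $7,946.60.
Insurer total = bills − owner's total = $25,381 − $5,100 = $20,281.

$20,281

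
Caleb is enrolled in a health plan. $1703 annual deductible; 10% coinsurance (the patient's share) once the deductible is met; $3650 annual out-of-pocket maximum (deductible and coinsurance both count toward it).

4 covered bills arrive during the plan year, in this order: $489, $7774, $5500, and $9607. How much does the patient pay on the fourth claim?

$741

#1 ($489): fully absorbed by the deductible. Cost to patient: $489. OOP to date $489.
#2 ($7774): deductible takes $1214, $6560 remains; 10% of $6560 = $656. Patient owes $1870 (running OOP $2359).
#3 ($5500): deductible met; 10% of $5500 = $550. Cost to patient: $550. OOP to date $2909.
#4 ($9607): deductible already satisfied, so patient's share is 10% × $9607 = $960.70. Adding that to $2909 gives $3869.70, past the $3650 cap; patient pays only $3650 − $2909 = $741.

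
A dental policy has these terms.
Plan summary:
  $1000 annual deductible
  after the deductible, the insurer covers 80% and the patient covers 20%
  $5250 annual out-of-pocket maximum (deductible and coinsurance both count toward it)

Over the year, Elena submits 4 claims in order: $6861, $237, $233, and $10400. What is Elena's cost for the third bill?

$46.60

Claim 1 — $6861: $1000 finishes the deductible; $5861 goes to coinsurance; 20% of $5861 = $1172.20. Patient owes $2172.20 (running OOP $2172.20).
Claim 2 — $237: 20% coinsurance on $237 = $47.40. Cost to patient: $47.40. OOP to date $2219.60.
Claim 3 — $233: deductible already satisfied, so patient's share is 20% × $233 = $46.60. Patient owes $46.60 (running OOP $2266.20).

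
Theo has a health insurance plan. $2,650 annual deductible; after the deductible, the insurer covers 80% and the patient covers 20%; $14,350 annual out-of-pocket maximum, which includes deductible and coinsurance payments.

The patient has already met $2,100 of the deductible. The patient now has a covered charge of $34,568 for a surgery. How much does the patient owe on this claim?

$7,353.60

$2,100 of the $2,650 deductible is already met, leaving $550.
The remaining $34,018 (= $34,568 − $550) moves to coinsurance.
20% of $34,018 = $6,803.60 falls to the patient.
So the patient owes $550 + $6,803.60 = $7,353.60 before any cap.
Year-to-date out-of-pocket becomes $2,100 + $7,353.60 = $9,453.60, still under the $14,350 maximum, so no cap applies.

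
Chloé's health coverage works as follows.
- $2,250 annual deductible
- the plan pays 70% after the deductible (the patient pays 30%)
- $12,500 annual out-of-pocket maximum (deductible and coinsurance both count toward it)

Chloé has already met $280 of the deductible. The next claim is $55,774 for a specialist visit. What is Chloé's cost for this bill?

$280 of the $2,250 deductible is already met, leaving $1,970.
After the $1,970 deductible portion, $55,774 − $1,970 = $53,804 is subject to coinsurance.
Patient's 30% share of $53,804 is $16,141.20.
Patient responsibility before any cap: $1,970 + $16,141.20 = $18,111.20.
That would bring total out-of-pocket to $18,391.20, past the $12,500 cap. The patient is capped at $12,500 − $280 = $12,220 on this claim.

$12,220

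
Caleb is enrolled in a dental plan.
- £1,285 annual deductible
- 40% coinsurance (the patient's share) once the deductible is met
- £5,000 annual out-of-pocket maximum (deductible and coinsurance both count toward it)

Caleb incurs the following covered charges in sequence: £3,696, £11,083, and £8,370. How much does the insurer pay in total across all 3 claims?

£18,149

Claim 1 (£3,696): deductible takes £1,285, £2,411 remains; patient's 40% is £964.40. Patient pays £2,249.40; OOP now £2,249.40. Plan pays £3,696 − £2,249.40 = £1,446.60.
Claim 2 (£11,083): deductible already satisfied, so patient's share is 40% × £11,083 = £4,433.20. That would push OOP to £6,682.60, over the £5,000 cap, so patient pays £5,000 − £2,249.40 = £2,750.60. Plan pays £11,083 − £2,750.60 = £8,332.40.
Claim 3 (£8,370): deductible already satisfied, so patient's share is 40% × £8,370 = £3,348. Adding that to £5,000 gives £8,348, past the £5,000 cap; patient pays only £5,000 − £5,000 = £0. Plan pays £8,370 − £0 = £8,370.
Insurer total: £1,446.60 + £8,332.40 + £8,370 = £18,149.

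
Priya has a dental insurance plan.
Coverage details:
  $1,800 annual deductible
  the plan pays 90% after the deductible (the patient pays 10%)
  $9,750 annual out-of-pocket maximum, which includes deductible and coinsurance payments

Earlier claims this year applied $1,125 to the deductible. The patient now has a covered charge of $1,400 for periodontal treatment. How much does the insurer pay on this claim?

Deductible still to meet: $1,800 − $1,125 = $675.
The remaining $725 (= $1,400 − $675) moves to coinsurance.
Patient's 10% share of $725 is $72.50.
So the patient owes $675 + $72.50 = $747.50 before any cap.
Total out-of-pocket so far would be $1,125 + $747.50 = $1,872.50, below the $9,750 cap — no reduction.
The plan picks up $1,400 − $747.50 = $652.50.

$652.50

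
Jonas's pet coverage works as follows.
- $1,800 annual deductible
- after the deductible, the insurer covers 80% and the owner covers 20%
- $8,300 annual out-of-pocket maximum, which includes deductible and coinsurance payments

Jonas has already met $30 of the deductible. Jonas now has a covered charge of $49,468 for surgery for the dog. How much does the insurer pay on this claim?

$41,198

Deductible still to meet: $1,800 − $30 = $1,770.
After the $1,770 deductible portion, $49,468 − $1,770 = $47,698 is subject to coinsurance.
Coinsurance: $47,698 × 20% = $9,539.60.
So the owner owes $1,770 + $9,539.60 = $11,309.60 before any cap.
Adding $11,309.60 to the $30 already spent would give $11,339.60, which exceeds the $8,300 cap; the owner pays just $8,300 − $30 = $8,270.
The plan picks up $49,468 − $8,270 = $41,198.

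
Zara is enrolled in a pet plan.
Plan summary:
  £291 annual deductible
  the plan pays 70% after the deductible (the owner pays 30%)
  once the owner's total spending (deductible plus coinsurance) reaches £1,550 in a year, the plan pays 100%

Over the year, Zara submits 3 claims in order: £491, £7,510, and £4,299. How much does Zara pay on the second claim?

£1,199

#1 (£491): £291 finishes the deductible; £200 goes to coinsurance; coinsurance £200 × 30% = £60. Cost to owner: £351. OOP to date £351.
#2 (£7,510): deductible already satisfied, so owner's share is 30% × £7,510 = £2,253. That would push OOP to £2,604, over the £1,550 cap, so owner pays £1,550 − £351 = £1,199.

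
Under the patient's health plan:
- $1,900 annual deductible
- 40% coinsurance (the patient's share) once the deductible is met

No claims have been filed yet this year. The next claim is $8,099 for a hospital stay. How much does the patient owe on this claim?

$4,379.60

Deductible not yet touched, so the first $1,900 of the bill goes to the deductible.
The remaining $6,199 (= $8,099 − $1,900) moves to coinsurance.
Coinsurance: $6,199 × 40% = $2,479.60.
So the patient owes $1,900 + $2,479.60 = $4,379.60.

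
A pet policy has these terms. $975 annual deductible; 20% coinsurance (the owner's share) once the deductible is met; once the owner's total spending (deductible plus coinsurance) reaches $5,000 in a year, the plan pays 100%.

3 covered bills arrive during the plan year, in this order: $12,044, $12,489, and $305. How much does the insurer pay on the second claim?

$10,677.80

Bill 1, $12,044: $975 to deductible, leaving $11,069; owner's 20% is $2,213.80. Cost to owner: $3,188.80. OOP to date $3,188.80. Plan pays $12,044 − $3,188.80 = $8,855.20.
Bill 2, $12,489: deductible already satisfied, so owner's share is 20% × $12,489 = $2,497.80. Adding that to $3,188.80 gives $5,686.60, past the $5,000 cap; owner pays only $5,000 − $3,188.80 = $1,811.20. Plan pays $12,489 − $1,811.20 = $10,677.80.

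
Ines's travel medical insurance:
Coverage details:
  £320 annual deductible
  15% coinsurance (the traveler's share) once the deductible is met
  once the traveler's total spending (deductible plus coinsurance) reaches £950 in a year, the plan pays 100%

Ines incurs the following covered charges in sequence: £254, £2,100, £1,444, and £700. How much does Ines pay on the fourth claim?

Bill 1, £254: entire amount goes to the deductible. Traveler owes £254 (running OOP £254).
Bill 2, £2,100: deductible takes £66, £2,034 remains; traveler's 15% is £305.10. Traveler owes £371.10 (running OOP £625.10).
Bill 3, £1,444: deductible already satisfied, so traveler's share is 15% × £1,444 = £216.60. Cost to traveler: £216.60. OOP to date £841.70.
Bill 4, £700: deductible already satisfied, so traveler's share is 15% × £700 = £105. Cost to traveler: £105. OOP to date £946.70.

£105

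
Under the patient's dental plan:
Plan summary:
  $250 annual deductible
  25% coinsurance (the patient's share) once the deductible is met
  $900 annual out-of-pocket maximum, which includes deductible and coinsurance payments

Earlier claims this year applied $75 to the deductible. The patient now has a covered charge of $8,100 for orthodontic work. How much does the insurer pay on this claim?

$7,275

Remaining deductible: $250 − $75 = $175.
The remaining $7,925 (= $8,100 − $175) moves to coinsurance.
Patient's 25% share of $7,925 is $1,981.25.
Patient responsibility before any cap: $175 + $1,981.25 = $2,156.25.
Year-to-date out-of-pocket would reach $75 + $2,156.25 = $2,231.25, above the $900 maximum, so the patient pays only $900 − $75 = $825.
The plan picks up $8,100 − $825 = $7,275.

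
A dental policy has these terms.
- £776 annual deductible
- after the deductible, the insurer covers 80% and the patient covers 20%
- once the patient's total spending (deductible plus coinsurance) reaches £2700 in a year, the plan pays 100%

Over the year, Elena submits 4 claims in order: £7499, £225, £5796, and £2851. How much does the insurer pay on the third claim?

#1 (£7499): £776 to deductible, leaving £6723; 20% of £6723 = £1344.60. Patient pays £2120.60; OOP now £2120.60. Insurer: £7499 − £2120.60 = £5378.40.
#2 (£225): deductible met; 20% of £225 = £45. Cost to patient: £45. OOP to date £2165.60. Insurer: £225 − £45 = £180.
#3 (£5796): deductible met; 20% of £5796 = £1159.20. Adding that to £2165.60 gives £3324.80, past the £2700 cap; patient pays only £2700 − £2165.60 = £534.40. Insurer: £5796 − £534.40 = £5261.60.

£5261.60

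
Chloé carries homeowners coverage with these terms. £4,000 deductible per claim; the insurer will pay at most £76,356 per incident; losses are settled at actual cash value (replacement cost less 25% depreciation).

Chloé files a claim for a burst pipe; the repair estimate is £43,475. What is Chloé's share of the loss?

Depreciate 25%: the covered value is £43,475 × 0.75 = £32,606.25.
Subtract the deductible: £32,606.25 − £4,000 = £28,606.25.
That's under the £76,356 cap, so the insurer reimburses the full £28,606.25.
Out of pocket: £43,475 − £28,606.25 = £14,868.75.

£14,868.75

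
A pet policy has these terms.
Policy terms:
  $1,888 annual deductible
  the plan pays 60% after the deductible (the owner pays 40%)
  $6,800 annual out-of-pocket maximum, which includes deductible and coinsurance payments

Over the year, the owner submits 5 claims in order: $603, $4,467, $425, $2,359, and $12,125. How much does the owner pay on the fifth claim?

$2,525.60

Bill 1, $603: fully absorbed by the deductible. Owner owes $603 (running OOP $603).
Bill 2, $4,467: deductible takes $1,285, $3,182 remains; owner's 40% is $1,272.80. Owner pays $2,557.80; OOP now $3,160.80.
Bill 3, $425: deductible already satisfied, so owner's share is 40% × $425 = $170. Owner pays $170; OOP now $3,330.80.
Bill 4, $2,359: 40% coinsurance on $2,359 = $943.60. Cost to owner: $943.60. OOP to date $4,274.40.
Bill 5, $12,125: deductible met; 40% of $12,125 = $4,850. Adding that to $4,274.40 gives $9,124.40, past the $6,800 cap; owner pays only $6,800 − $4,274.40 = $2,525.60.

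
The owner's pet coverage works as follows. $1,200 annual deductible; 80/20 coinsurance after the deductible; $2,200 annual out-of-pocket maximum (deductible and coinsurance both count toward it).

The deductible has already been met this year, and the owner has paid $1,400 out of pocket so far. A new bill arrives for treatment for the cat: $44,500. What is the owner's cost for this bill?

$800

The deductible is already satisfied, so the full bill goes to coinsurance.
20% of $44,500 = $8,900 falls to the owner.
Year-to-date out-of-pocket would reach $1,400 + $8,900 = $10,300, above the $2,200 maximum, so the owner pays only $2,200 − $1,400 = $800.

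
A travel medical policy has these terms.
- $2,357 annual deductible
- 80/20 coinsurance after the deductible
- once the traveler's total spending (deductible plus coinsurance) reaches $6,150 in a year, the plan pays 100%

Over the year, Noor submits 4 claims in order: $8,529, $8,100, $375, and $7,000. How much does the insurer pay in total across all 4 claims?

$17,854

#1 ($8,529): $2,357 finishes the deductible; $6,172 goes to coinsurance; traveler's 20% is $1,234.40. Traveler pays $3,591.40; OOP now $3,591.40. Insurer: $8,529 − $3,591.40 = $4,937.60.
#2 ($8,100): 20% coinsurance on $8,100 = $1,620. Traveler owes $1,620 (running OOP $5,211.40). Insurer: $8,100 − $1,620 = $6,480.
#3 ($375): deductible met; 20% of $375 = $75. Traveler owes $75 (running OOP $5,286.40). Insurer: $375 − $75 = $300.
#4 ($7,000): deductible already satisfied, so traveler's share is 20% × $7,000 = $1,400. OOP would hit $6,686.40 > $6,150, so the cap limits the traveler to $6,150 − $5,286.40 = $863.60. Insurer: $7,000 − $863.60 = $6,136.40.
Insurer total = bills − traveler's total = $24,004 − $6,150 = $17,854.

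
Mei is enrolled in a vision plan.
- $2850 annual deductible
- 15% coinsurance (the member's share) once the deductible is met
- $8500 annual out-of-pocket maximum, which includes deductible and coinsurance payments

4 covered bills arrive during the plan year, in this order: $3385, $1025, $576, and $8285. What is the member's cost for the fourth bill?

Claim 1 ($3385): deductible takes $2850, $535 remains; 15% of $535 = $80.25. Cost to member: $2930.25. OOP to date $2930.25.
Claim 2 ($1025): 15% coinsurance on $1025 = $153.75. Cost to member: $153.75. OOP to date $3084.
Claim 3 ($576): deductible already satisfied, so member's share is 15% × $576 = $86.40. Member pays $86.40; OOP now $3170.40.
Claim 4 ($8285): deductible already satisfied, so member's share is 15% × $8285 = $1242.75. Member pays $1242.75; OOP now $4413.15.

$1242.75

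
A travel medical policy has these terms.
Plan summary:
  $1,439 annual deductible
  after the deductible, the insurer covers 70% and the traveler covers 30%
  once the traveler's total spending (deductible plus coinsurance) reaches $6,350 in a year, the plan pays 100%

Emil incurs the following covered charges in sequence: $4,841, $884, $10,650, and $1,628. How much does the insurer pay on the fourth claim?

Claim 1 ($4,841): $1,439 to deductible, leaving $3,402; 30% of $3,402 = $1,020.60. Traveler owes $2,459.60 (running OOP $2,459.60). Insurer: $4,841 − $2,459.60 = $2,381.40.
Claim 2 ($884): deductible already satisfied, so traveler's share is 30% × $884 = $265.20. Traveler pays $265.20; OOP now $2,724.80. Insurer: $884 − $265.20 = $618.80.
Claim 3 ($10,650): deductible already satisfied, so traveler's share is 30% × $10,650 = $3,195. Traveler pays $3,195; OOP now $5,919.80. Plan pays $10,650 − $3,195 = $7,455.
Claim 4 ($1,628): 30% coinsurance on $1,628 = $488.40. Adding that to $5,919.80 gives $6,408.20, past the $6,350 cap; traveler pays only $6,350 − $5,919.80 = $430.20. Plan pays $1,628 − $430.20 = $1,197.80.

$1,197.80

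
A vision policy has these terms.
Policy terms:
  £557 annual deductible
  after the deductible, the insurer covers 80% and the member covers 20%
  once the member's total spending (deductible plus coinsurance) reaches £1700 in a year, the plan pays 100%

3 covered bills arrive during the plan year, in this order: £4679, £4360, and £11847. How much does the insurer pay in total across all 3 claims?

£19186

#1 (£4679): deductible takes £557, £4122 remains; coinsurance £4122 × 20% = £824.40. Cost to member: £1381.40. OOP to date £1381.40. Plan pays £4679 − £1381.40 = £3297.60.
#2 (£4360): 20% coinsurance on £4360 = £872. That would push OOP to £2253.40, over the £1700 cap, so member pays £1700 − £1381.40 = £318.60. Plan pays £4360 − £318.60 = £4041.40.
#3 (£11847): deductible already satisfied, so member's share is 20% × £11847 = £2369.40. OOP would hit £4069.40 > £1700, so the cap limits the member to £1700 − £1700 = £0. Insurer: £11847 − £0 = £11847.
Insurer total: £3297.60 + £4041.40 + £11847 = £19186.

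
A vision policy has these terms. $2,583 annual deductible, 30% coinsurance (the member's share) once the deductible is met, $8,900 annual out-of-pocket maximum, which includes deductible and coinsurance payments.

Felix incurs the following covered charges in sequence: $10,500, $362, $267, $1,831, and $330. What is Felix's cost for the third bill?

Claim 1 ($10,500): $2,583 finishes the deductible; $7,917 goes to coinsurance; coinsurance $7,917 × 30% = $2,375.10. Member owes $4,958.10 (running OOP $4,958.10).
Claim 2 ($362): deductible already satisfied, so member's share is 30% × $362 = $108.60. Cost to member: $108.60. OOP to date $5,066.70.
Claim 3 ($267): deductible met; 30% of $267 = $80.10. Member pays $80.10; OOP now $5,146.80.

$80.10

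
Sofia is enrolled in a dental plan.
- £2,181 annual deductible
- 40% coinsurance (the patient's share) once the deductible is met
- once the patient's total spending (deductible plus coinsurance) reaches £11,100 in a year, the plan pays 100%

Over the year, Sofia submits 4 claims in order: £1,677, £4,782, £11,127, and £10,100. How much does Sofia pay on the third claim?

£4,450.80

Claim 1 (£1,677): entire amount goes to the deductible. Cost to patient: £1,677. OOP to date £1,677.
Claim 2 (£4,782): £504 to deductible, leaving £4,278; coinsurance £4,278 × 40% = £1,711.20. Patient owes £2,215.20 (running OOP £3,892.20).
Claim 3 (£11,127): deductible already satisfied, so patient's share is 40% × £11,127 = £4,450.80. Patient owes £4,450.80 (running OOP £8,343).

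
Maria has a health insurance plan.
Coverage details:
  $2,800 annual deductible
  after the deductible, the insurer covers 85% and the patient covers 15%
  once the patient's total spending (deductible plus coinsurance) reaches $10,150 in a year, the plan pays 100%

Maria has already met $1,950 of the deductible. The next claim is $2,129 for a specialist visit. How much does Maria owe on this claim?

$1,950 of the $2,800 deductible is already met, leaving $850.
That leaves $2,129 − $850 = $1,279 for coinsurance.
Patient's 15% share of $1,279 is $191.85.
That puts the patient's cost at $850 + $191.85 = $1,041.85 before any cap.
Year-to-date out-of-pocket becomes $1,950 + $1,041.85 = $2,991.85, still under the $10,150 maximum, so no cap applies.

$1,041.85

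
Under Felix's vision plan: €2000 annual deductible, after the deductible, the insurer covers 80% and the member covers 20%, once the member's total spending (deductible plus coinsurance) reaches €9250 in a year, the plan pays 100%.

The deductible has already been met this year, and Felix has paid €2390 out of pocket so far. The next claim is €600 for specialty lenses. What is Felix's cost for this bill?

€120

With the deductible met, the entire €600 is subject to coinsurance.
Coinsurance: €600 × 20% = €120.
Year-to-date out-of-pocket becomes €2390 + €120 = €2510, still under the €9250 maximum, so no cap applies.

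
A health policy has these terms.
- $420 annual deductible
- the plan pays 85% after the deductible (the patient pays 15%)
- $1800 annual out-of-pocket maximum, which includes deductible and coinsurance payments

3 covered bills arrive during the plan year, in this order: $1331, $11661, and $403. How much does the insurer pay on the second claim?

Bill 1, $1331: deductible takes $420, $911 remains; 15% of $911 = $136.65. Patient pays $556.65; OOP now $556.65. Plan pays $1331 − $556.65 = $774.35.
Bill 2, $11661: 15% coinsurance on $11661 = $1749.15. OOP would hit $2305.80 > $1800, so the cap limits the patient to $1800 − $556.65 = $1243.35. Insurer: $11661 − $1243.35 = $10417.65.

$10417.65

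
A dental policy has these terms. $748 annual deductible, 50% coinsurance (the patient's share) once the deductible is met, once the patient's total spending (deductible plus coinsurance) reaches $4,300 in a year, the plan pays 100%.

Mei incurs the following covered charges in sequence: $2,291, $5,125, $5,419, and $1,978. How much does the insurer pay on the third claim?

$5,201

Bill 1, $2,291: $748 finishes the deductible; $1,543 goes to coinsurance; coinsurance $1,543 × 50% = $771.50. Patient pays $1,519.50; OOP now $1,519.50. Plan pays $2,291 − $1,519.50 = $771.50.
Bill 2, $5,125: 50% coinsurance on $5,125 = $2,562.50. Patient pays $2,562.50; OOP now $4,082. Insurer: $5,125 − $2,562.50 = $2,562.50.
Bill 3, $5,419: deductible already satisfied, so patient's share is 50% × $5,419 = $2,709.50. Adding that to $4,082 gives $6,791.50, past the $4,300 cap; patient pays only $4,300 − $4,082 = $218. Insurer: $5,419 − $218 = $5,201.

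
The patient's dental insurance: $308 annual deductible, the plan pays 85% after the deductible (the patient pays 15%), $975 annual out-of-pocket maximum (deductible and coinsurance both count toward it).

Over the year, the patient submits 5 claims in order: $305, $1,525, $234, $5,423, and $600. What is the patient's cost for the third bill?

#1 ($305): all of it applies to the deductible. Patient owes $305 (running OOP $305).
#2 ($1,525): deductible takes $3, $1,522 remains; coinsurance $1,522 × 15% = $228.30. Patient pays $231.30; OOP now $536.30.
#3 ($234): 15% coinsurance on $234 = $35.10. Cost to patient: $35.10. OOP to date $571.40.

$35.10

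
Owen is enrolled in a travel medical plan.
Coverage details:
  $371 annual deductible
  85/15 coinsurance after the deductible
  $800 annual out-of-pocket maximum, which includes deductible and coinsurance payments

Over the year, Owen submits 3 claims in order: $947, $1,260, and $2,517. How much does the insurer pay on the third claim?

#1 ($947): $371 to deductible, leaving $576; 15% of $576 = $86.40. Cost to traveler: $457.40. OOP to date $457.40. Insurer: $947 − $457.40 = $489.60.
#2 ($1,260): 15% coinsurance on $1,260 = $189. Traveler owes $189 (running OOP $646.40). Plan pays $1,260 − $189 = $1,071.
#3 ($2,517): deductible already satisfied, so traveler's share is 15% × $2,517 = $377.55. That would push OOP to $1,023.95, over the $800 cap, so traveler pays $800 − $646.40 = $153.60. Insurer: $2,517 − $153.60 = $2,363.40.

$2,363.40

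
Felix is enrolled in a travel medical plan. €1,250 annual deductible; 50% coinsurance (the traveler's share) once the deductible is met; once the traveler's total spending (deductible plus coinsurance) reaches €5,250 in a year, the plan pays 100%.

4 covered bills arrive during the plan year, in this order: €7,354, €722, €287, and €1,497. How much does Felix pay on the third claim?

€143.50

Claim 1 — €7,354: €1,250 to deductible, leaving €6,104; coinsurance €6,104 × 50% = €3,052. Traveler owes €4,302 (running OOP €4,302).
Claim 2 — €722: deductible met; 50% of €722 = €361. Traveler owes €361 (running OOP €4,663).
Claim 3 — €287: deductible already satisfied, so traveler's share is 50% × €287 = €143.50. Traveler pays €143.50; OOP now €4,806.50.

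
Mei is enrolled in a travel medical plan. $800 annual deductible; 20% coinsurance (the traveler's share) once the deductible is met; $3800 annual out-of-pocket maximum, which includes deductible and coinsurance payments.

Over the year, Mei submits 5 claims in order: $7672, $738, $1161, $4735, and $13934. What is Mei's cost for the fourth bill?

Bill 1, $7672: deductible takes $800, $6872 remains; traveler's 20% is $1374.40. Traveler pays $2174.40; OOP now $2174.40.
Bill 2, $738: deductible met; 20% of $738 = $147.60. Traveler owes $147.60 (running OOP $2322).
Bill 3, $1161: deductible already satisfied, so traveler's share is 20% × $1161 = $232.20. Traveler pays $232.20; OOP now $2554.20.
Bill 4, $4735: 20% coinsurance on $4735 = $947. Traveler owes $947 (running OOP $3501.20).

$947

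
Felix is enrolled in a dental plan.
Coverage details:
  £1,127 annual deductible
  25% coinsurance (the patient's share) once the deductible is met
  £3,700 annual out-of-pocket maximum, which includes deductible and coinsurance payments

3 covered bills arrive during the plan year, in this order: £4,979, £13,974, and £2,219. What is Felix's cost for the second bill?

Claim 1 (£4,979): £1,127 finishes the deductible; £3,852 goes to coinsurance; coinsurance £3,852 × 25% = £963. Cost to patient: £2,090. OOP to date £2,090.
Claim 2 (£13,974): 25% coinsurance on £13,974 = £3,493.50. OOP would hit £5,583.50 > £3,700, so the cap limits the patient to £3,700 − £2,090 = £1,610.

£1,610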